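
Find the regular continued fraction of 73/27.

[2; 1, 2, 2, 1, 2]

Run the Euclidean algorithm on 73 and 27; the successive quotients are the partial quotients a_0, a_1, ... (each step inverts the fractional part left over by the previous one):
  73 = 2*27 + 19, so a_0 = 2.
  27 = 1*19 + 8, so a_1 = 1.
  19 = 2*8 + 3, so a_2 = 2.
  8 = 2*3 + 2, so a_3 = 2.
  3 = 1*2 + 1, so a_4 = 1.
  2 = 2*1 + 0, so a_5 = 2.
The remainder reaches 0 after 6 divisions, so the expansion has 6 partial quotients, read off in order.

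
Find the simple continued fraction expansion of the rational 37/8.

Run the Euclidean algorithm on 37 and 8; the successive quotients are the partial quotients a_0, a_1, ... (each step inverts the fractional part left over by the previous one):
  37 = 4*8 + 5, so a_0 = 4.
  8 = 1*5 + 3, so a_1 = 1.
  5 = 1*3 + 2, so a_2 = 1.
  3 = 1*2 + 1, so a_3 = 1.
  2 = 2*1 + 0, so a_4 = 2.
The remainder reaches 0 after 5 divisions, so the expansion has 5 partial quotients, read off in order.

[4; 1, 1, 1, 2]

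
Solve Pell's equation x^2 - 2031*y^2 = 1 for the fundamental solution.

First expand sqrt(2031) as a continued fraction. With x_i = (sqrt(2031) + m_i)/d_i and (m_0, d_0) = (0, 1): a_0 = floor(sqrt(2031)) = 45, since 45^2 = 2025 <= 2031 < 2116 = 46^2.
Iterate m_{i+1} = d_i*a_i - m_i, d_{i+1} = (2031 - m_{i+1}^2)/d_i, a_{i+1} = floor((a_0 + m_{i+1})/d_{i+1}):
  m_1 = 1*45 - 0 = 45, d_1 = (2031 - 45^2)/1 = 6/1 = 6, a_1 = floor((45 + 45)/6) = 15.
  m_2 = 6*15 - 45 = 45, d_2 = (2031 - 45^2)/6 = 6/6 = 1, a_2 = floor((45 + 45)/1) = 90.
  m_3 = 1*90 - 45 = 45, d_3 = (2031 - 45^2)/1 = 6/1 = 6: (m_3, d_3) = (m_1, d_1) = (45, 6), so from here the quotients repeat a_1, a_2; the period length is 2.
So sqrt(2031) = [45; (15, 90)] with period length k = 2.
k is even, so the fundamental solution of x^2 - 2031y^2 = 1 is (p_{k-1}, q_{k-1}) = (p_1, q_1); compute convergents through index 1.
Convergents (p_i = a_i*p_{i-1} + p_{i-2}, q_i = a_i*q_{i-1} + q_{i-2} with p_{-2}=0, p_{-1}=1, q_{-2}=1, q_{-1}=0):
  i=0: a_0=45, p_0 = 45*1 + 0 = 45, q_0 = 45*0 + 1 = 1.
  i=1: a_1=15, p_1 = 15*45 + 1 = 676, q_1 = 15*1 + 0 = 15.
Check: 676^2 - 2031*15^2 = 456976 - 456975 = 1, so (x, y) = (676, 15) solves the equation, and by the theorem it is the least positive solution.

(x, y) = (676, 15)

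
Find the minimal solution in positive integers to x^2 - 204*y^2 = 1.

(x, y) = (4999, 350)

First expand sqrt(204) as a continued fraction. With x_i = (sqrt(204) + m_i)/d_i and (m_0, d_0) = (0, 1): a_0 = floor(sqrt(204)) = 14, since 14^2 = 196 <= 204 < 225 = 15^2.
Iterate m_{i+1} = d_i*a_i - m_i, d_{i+1} = (204 - m_{i+1}^2)/d_i, a_{i+1} = floor((a_0 + m_{i+1})/d_{i+1}):
  m_1 = 1*14 - 0 = 14, d_1 = (204 - 14^2)/1 = 8/1 = 8, a_1 = floor((14 + 14)/8) = 3.
  m_2 = 8*3 - 14 = 10, d_2 = (204 - 10^2)/8 = 104/8 = 13, a_2 = floor((14 + 10)/13) = 1.
  m_3 = 13*1 - 10 = 3, d_3 = (204 - 3^2)/13 = 195/13 = 15, a_3 = floor((14 + 3)/15) = 1.
  m_4 = 15*1 - 3 = 12, d_4 = (204 - 12^2)/15 = 60/15 = 4, a_4 = floor((14 + 12)/4) = 6.
  m_5 = 4*6 - 12 = 12, d_5 = (204 - 12^2)/4 = 60/4 = 15, a_5 = floor((14 + 12)/15) = 1.
  m_6 = 15*1 - 12 = 3, d_6 = (204 - 3^2)/15 = 195/15 = 13, a_6 = floor((14 + 3)/13) = 1.
  m_7 = 13*1 - 3 = 10, d_7 = (204 - 10^2)/13 = 104/13 = 8, a_7 = floor((14 + 10)/8) = 3.
  m_8 = 8*3 - 10 = 14, d_8 = (204 - 14^2)/8 = 8/8 = 1, a_8 = floor((14 + 14)/1) = 28.
  m_9 = 1*28 - 14 = 14, d_9 = (204 - 14^2)/1 = 8/1 = 8: (m_9, d_9) = (m_1, d_1) = (14, 8), so from here the quotients repeat a_1, ..., a_8; the period length is 8.
So sqrt(204) = [14; (3, 1, 1, 6, 1, 1, 3, 28)] with period length k = 8.
k is even, so the fundamental solution of x^2 - 204y^2 = 1 is (p_{k-1}, q_{k-1}) = (p_7, q_7); compute convergents through index 7.
Convergents (p_i = a_i*p_{i-1} + p_{i-2}, q_i = a_i*q_{i-1} + q_{i-2} with p_{-2}=0, p_{-1}=1, q_{-2}=1, q_{-1}=0):
  i=0: a_0=14, p_0 = 14*1 + 0 = 14, q_0 = 14*0 + 1 = 1.
  i=1: a_1=3, p_1 = 3*14 + 1 = 43, q_1 = 3*1 + 0 = 3.
  i=2: a_2=1, p_2 = 1*43 + 14 = 57, q_2 = 1*3 + 1 = 4.
  i=3: a_3=1, p_3 = 1*57 + 43 = 100, q_3 = 1*4 + 3 = 7.
  i=4: a_4=6, p_4 = 6*100 + 57 = 657, q_4 = 6*7 + 4 = 46.
  i=5: a_5=1, p_5 = 1*657 + 100 = 757, q_5 = 1*46 + 7 = 53.
  i=6: a_6=1, p_6 = 1*757 + 657 = 1414, q_6 = 1*53 + 46 = 99.
  i=7: a_7=3, p_7 = 3*1414 + 757 = 4999, q_7 = 3*99 + 53 = 350.
Check: 4999^2 - 204*350^2 = 24990001 - 24990000 = 1, so (x, y) = (4999, 350) solves the equation, and by the theorem it is the least positive solution.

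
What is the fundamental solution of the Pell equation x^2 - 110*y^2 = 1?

(x, y) = (21, 2)

First expand sqrt(110) as a continued fraction. With x_i = (sqrt(110) + m_i)/d_i and (m_0, d_0) = (0, 1): a_0 = floor(sqrt(110)) = 10, since 10^2 = 100 <= 110 < 121 = 11^2.
Iterate m_{i+1} = d_i*a_i - m_i, d_{i+1} = (110 - m_{i+1}^2)/d_i, a_{i+1} = floor((a_0 + m_{i+1})/d_{i+1}):
  m_1 = 1*10 - 0 = 10, d_1 = (110 - 10^2)/1 = 10/1 = 10, a_1 = floor((10 + 10)/10) = 2.
  m_2 = 10*2 - 10 = 10, d_2 = (110 - 10^2)/10 = 10/10 = 1, a_2 = floor((10 + 10)/1) = 20.
  m_3 = 1*20 - 10 = 10, d_3 = (110 - 10^2)/1 = 10/1 = 10: (m_3, d_3) = (m_1, d_1) = (10, 10), so from here the quotients repeat a_1, a_2; the period length is 2.
So sqrt(110) = [10; (2, 20)] with period length k = 2.
k is even, so the fundamental solution of x^2 - 110y^2 = 1 is (p_{k-1}, q_{k-1}) = (p_1, q_1); compute convergents through index 1.
Convergents (p_i = a_i*p_{i-1} + p_{i-2}, q_i = a_i*q_{i-1} + q_{i-2} with p_{-2}=0, p_{-1}=1, q_{-2}=1, q_{-1}=0):
  i=0: a_0=10, p_0 = 10*1 + 0 = 10, q_0 = 10*0 + 1 = 1.
  i=1: a_1=2, p_1 = 2*10 + 1 = 21, q_1 = 2*1 + 0 = 2.
Check: 21^2 - 110*2^2 = 441 - 440 = 1, so (x, y) = (21, 2) solves the equation, and by the theorem it is the least positive solution.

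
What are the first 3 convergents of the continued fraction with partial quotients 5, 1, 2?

Using the convergent recurrence p_i = a_i*p_{i-1} + p_{i-2}, q_i = a_i*q_{i-1} + q_{i-2} with p_{-2}=0, p_{-1}=1, q_{-2}=1, q_{-1}=0:
  i=0: a_0=5, p_0 = 5*1 + 0 = 5, q_0 = 5*0 + 1 = 1.
  i=1: a_1=1, p_1 = 1*5 + 1 = 6, q_1 = 1*1 + 0 = 1.
  i=2: a_2=2, p_2 = 2*6 + 5 = 17, q_2 = 2*1 + 1 = 3.

5/1, 6/1, 17/3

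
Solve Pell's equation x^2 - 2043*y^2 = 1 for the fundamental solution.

First expand sqrt(2043) as a continued fraction. With x_i = (sqrt(2043) + m_i)/d_i and (m_0, d_0) = (0, 1): a_0 = floor(sqrt(2043)) = 45, since 45^2 = 2025 <= 2043 < 2116 = 46^2.
Iterate m_{i+1} = d_i*a_i - m_i, d_{i+1} = (2043 - m_{i+1}^2)/d_i, a_{i+1} = floor((a_0 + m_{i+1})/d_{i+1}):
  m_1 = 1*45 - 0 = 45, d_1 = (2043 - 45^2)/1 = 18/1 = 18, a_1 = floor((45 + 45)/18) = 5.
  m_2 = 18*5 - 45 = 45, d_2 = (2043 - 45^2)/18 = 18/18 = 1, a_2 = floor((45 + 45)/1) = 90.
  m_3 = 1*90 - 45 = 45, d_3 = (2043 - 45^2)/1 = 18/1 = 18: (m_3, d_3) = (m_1, d_1) = (45, 18), so from here the quotients repeat a_1, a_2; the period length is 2.
So sqrt(2043) = [45; (5, 90)] with period length k = 2.
k is even, so the fundamental solution of x^2 - 2043y^2 = 1 is (p_{k-1}, q_{k-1}) = (p_1, q_1); compute convergents through index 1.
Convergents (p_i = a_i*p_{i-1} + p_{i-2}, q_i = a_i*q_{i-1} + q_{i-2} with p_{-2}=0, p_{-1}=1, q_{-2}=1, q_{-1}=0):
  i=0: a_0=45, p_0 = 45*1 + 0 = 45, q_0 = 45*0 + 1 = 1.
  i=1: a_1=5, p_1 = 5*45 + 1 = 226, q_1 = 5*1 + 0 = 5.
Check: 226^2 - 2043*5^2 = 51076 - 51075 = 1, so (x, y) = (226, 5) solves the equation, and by the theorem it is the least positive solution.

(x, y) = (226, 5)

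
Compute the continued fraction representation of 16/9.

Run the Euclidean algorithm on 16 and 9; the successive quotients are the partial quotients a_0, a_1, ... (each step inverts the fractional part left over by the previous one):
  16 = 1*9 + 7, so a_0 = 1.
  9 = 1*7 + 2, so a_1 = 1.
  7 = 3*2 + 1, so a_2 = 3.
  2 = 2*1 + 0, so a_3 = 2.
The remainder reaches 0 after 4 divisions, so the expansion has 4 partial quotients, read off in order.

[1; 1, 3, 2]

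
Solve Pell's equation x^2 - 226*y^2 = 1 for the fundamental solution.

(x, y) = (451, 30)

First expand sqrt(226) as a continued fraction. With x_i = (sqrt(226) + m_i)/d_i and (m_0, d_0) = (0, 1): a_0 = floor(sqrt(226)) = 15, since 15^2 = 225 <= 226 < 256 = 16^2.
Iterate m_{i+1} = d_i*a_i - m_i, d_{i+1} = (226 - m_{i+1}^2)/d_i, a_{i+1} = floor((a_0 + m_{i+1})/d_{i+1}):
  m_1 = 1*15 - 0 = 15, d_1 = (226 - 15^2)/1 = 1/1 = 1, a_1 = floor((15 + 15)/1) = 30.
  m_2 = 1*30 - 15 = 15, d_2 = (226 - 15^2)/1 = 1/1 = 1: (m_2, d_2) = (m_1, d_1) = (15, 1), so from here the quotient a_1 repeats; the period length is 1.
So sqrt(226) = [15; (30)] with period length k = 1.
k is odd, so (p_{k-1}, q_{k-1}) only solves x^2 - 226y^2 = -1 and the fundamental solution of x^2 - 226y^2 = 1 is (p_{2k-1}, q_{2k-1}) = (p_1, q_1); compute convergents through index 1, running through the period twice.
Convergents (p_i = a_i*p_{i-1} + p_{i-2}, q_i = a_i*q_{i-1} + q_{i-2} with p_{-2}=0, p_{-1}=1, q_{-2}=1, q_{-1}=0):
  i=0: a_0=15, p_0 = 15*1 + 0 = 15, q_0 = 15*0 + 1 = 1.
  i=1: a_1=30, p_1 = 30*15 + 1 = 451, q_1 = 30*1 + 0 = 30.
Indeed p_0^2 - 226*q_0^2 = 225 - 226 = -1, not +1.
Check: 451^2 - 226*30^2 = 203401 - 203400 = 1, so (x, y) = (451, 30) solves the equation, and by the theorem it is the least positive solution.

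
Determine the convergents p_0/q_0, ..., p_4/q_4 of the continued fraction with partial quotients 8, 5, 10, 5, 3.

Using the convergent recurrence p_i = a_i*p_{i-1} + p_{i-2}, q_i = a_i*q_{i-1} + q_{i-2} with p_{-2}=0, p_{-1}=1, q_{-2}=1, q_{-1}=0:
  i=0: a_0=8, p_0 = 8*1 + 0 = 8, q_0 = 8*0 + 1 = 1.
  i=1: a_1=5, p_1 = 5*8 + 1 = 41, q_1 = 5*1 + 0 = 5.
  i=2: a_2=10, p_2 = 10*41 + 8 = 418, q_2 = 10*5 + 1 = 51.
  i=3: a_3=5, p_3 = 5*418 + 41 = 2131, q_3 = 5*51 + 5 = 260.
  i=4: a_4=3, p_4 = 3*2131 + 418 = 6811, q_4 = 3*260 + 51 = 831.

8/1, 41/5, 418/51, 2131/260, 6811/831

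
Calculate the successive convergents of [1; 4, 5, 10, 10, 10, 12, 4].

Using the convergent recurrence p_i = a_i*p_{i-1} + p_{i-2}, q_i = a_i*q_{i-1} + q_{i-2} with p_{-2}=0, p_{-1}=1, q_{-2}=1, q_{-1}=0:
  i=0: a_0=1, p_0 = 1*1 + 0 = 1, q_0 = 1*0 + 1 = 1.
  i=1: a_1=4, p_1 = 4*1 + 1 = 5, q_1 = 4*1 + 0 = 4.
  i=2: a_2=5, p_2 = 5*5 + 1 = 26, q_2 = 5*4 + 1 = 21.
  i=3: a_3=10, p_3 = 10*26 + 5 = 265, q_3 = 10*21 + 4 = 214.
  i=4: a_4=10, p_4 = 10*265 + 26 = 2676, q_4 = 10*214 + 21 = 2161.
  i=5: a_5=10, p_5 = 10*2676 + 265 = 27025, q_5 = 10*2161 + 214 = 21824.
  i=6: a_6=12, p_6 = 12*27025 + 2676 = 326976, q_6 = 12*21824 + 2161 = 264049.
  i=7: a_7=4, p_7 = 4*326976 + 27025 = 1334929, q_7 = 4*264049 + 21824 = 1078020.

1/1, 5/4, 26/21, 265/214, 2676/2161, 27025/21824, 326976/264049, 1334929/1078020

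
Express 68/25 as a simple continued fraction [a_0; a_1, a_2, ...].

[2; 1, 2, 1, 1, 3]

Run the Euclidean algorithm on 68 and 25; the successive quotients are the partial quotients a_0, a_1, ... (each step inverts the fractional part left over by the previous one):
  68 = 2*25 + 18, so a_0 = 2.
  25 = 1*18 + 7, so a_1 = 1.
  18 = 2*7 + 4, so a_2 = 2.
  7 = 1*4 + 3, so a_3 = 1.
  4 = 1*3 + 1, so a_4 = 1.
  3 = 3*1 + 0, so a_5 = 3.
The remainder reaches 0 after 6 divisions, so the expansion has 6 partial quotients, read off in order.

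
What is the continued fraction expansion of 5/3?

[1; 1, 2]

Run the Euclidean algorithm on 5 and 3; the successive quotients are the partial quotients a_0, a_1, ... (each step inverts the fractional part left over by the previous one):
  5 = 1*3 + 2, so a_0 = 1.
  3 = 1*2 + 1, so a_1 = 1.
  2 = 2*1 + 0, so a_2 = 2.
The remainder reaches 0 after 3 divisions, so the expansion has 3 partial quotients, read off in order.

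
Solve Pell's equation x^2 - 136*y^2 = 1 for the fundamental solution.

First expand sqrt(136) as a continued fraction. With x_i = (sqrt(136) + m_i)/d_i and (m_0, d_0) = (0, 1): a_0 = floor(sqrt(136)) = 11, since 11^2 = 121 <= 136 < 144 = 12^2.
Iterate m_{i+1} = d_i*a_i - m_i, d_{i+1} = (136 - m_{i+1}^2)/d_i, a_{i+1} = floor((a_0 + m_{i+1})/d_{i+1}):
  m_1 = 1*11 - 0 = 11, d_1 = (136 - 11^2)/1 = 15/1 = 15, a_1 = floor((11 + 11)/15) = 1.
  m_2 = 15*1 - 11 = 4, d_2 = (136 - 4^2)/15 = 120/15 = 8, a_2 = floor((11 + 4)/8) = 1.
  m_3 = 8*1 - 4 = 4, d_3 = (136 - 4^2)/8 = 120/8 = 15, a_3 = floor((11 + 4)/15) = 1.
  m_4 = 15*1 - 4 = 11, d_4 = (136 - 11^2)/15 = 15/15 = 1, a_4 = floor((11 + 11)/1) = 22.
  m_5 = 1*22 - 11 = 11, d_5 = (136 - 11^2)/1 = 15/1 = 15: (m_5, d_5) = (m_1, d_1) = (11, 15), so from here the quotients repeat a_1, ..., a_4; the period length is 4.
So sqrt(136) = [11; (1, 1, 1, 22)] with period length k = 4.
k is even, so the fundamental solution of x^2 - 136y^2 = 1 is (p_{k-1}, q_{k-1}) = (p_3, q_3); compute convergents through index 3.
Convergents (p_i = a_i*p_{i-1} + p_{i-2}, q_i = a_i*q_{i-1} + q_{i-2} with p_{-2}=0, p_{-1}=1, q_{-2}=1, q_{-1}=0):
  i=0: a_0=11, p_0 = 11*1 + 0 = 11, q_0 = 11*0 + 1 = 1.
  i=1: a_1=1, p_1 = 1*11 + 1 = 12, q_1 = 1*1 + 0 = 1.
  i=2: a_2=1, p_2 = 1*12 + 11 = 23, q_2 = 1*1 + 1 = 2.
  i=3: a_3=1, p_3 = 1*23 + 12 = 35, q_3 = 1*2 + 1 = 3.
Check: 35^2 - 136*3^2 = 1225 - 1224 = 1, so (x, y) = (35, 3) solves the equation, and by the theorem it is the least positive solution.

(x, y) = (35, 3)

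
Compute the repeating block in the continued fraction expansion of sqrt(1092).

Write x_i = (sqrt(1092) + m_i)/d_i with (m_0, d_0) = (0, 1). a_0 = floor(sqrt(1092)) = 33, since 33^2 = 1089 <= 1092 < 1156 = 34^2.
Iterate m_{i+1} = d_i*a_i - m_i, d_{i+1} = (1092 - m_{i+1}^2)/d_i, a_{i+1} = floor((a_0 + m_{i+1})/d_{i+1}):
  m_1 = 1*33 - 0 = 33, d_1 = (1092 - 33^2)/1 = 3/1 = 3, a_1 = floor((33 + 33)/3) = 22.
  m_2 = 3*22 - 33 = 33, d_2 = (1092 - 33^2)/3 = 3/3 = 1, a_2 = floor((33 + 33)/1) = 66.
  m_3 = 1*66 - 33 = 33, d_3 = (1092 - 33^2)/1 = 3/1 = 3: (m_3, d_3) = (m_1, d_1) = (33, 3), so from here the quotients repeat a_1, a_2; the period length is 2.
Hence the expansion of sqrt(1092) is a_0 = 33 followed by the repeating block 22, 66 (period 2).

[33; (22, 66)]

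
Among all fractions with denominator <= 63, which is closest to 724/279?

Expand x = 724/279 as a continued fraction with the Euclidean algorithm:
  724 = 2*279 + 166, so a_0 = 2.
  279 = 1*166 + 113, so a_1 = 1.
  166 = 1*113 + 53, so a_2 = 1.
  113 = 2*53 + 7, so a_3 = 2.
  53 = 7*7 + 4, so a_4 = 7.
  7 = 1*4 + 3, so a_5 = 1.
  4 = 1*3 + 1, so a_6 = 1.
  3 = 3*1 + 0, so a_7 = 3.
so x = [2; 1, 1, 2, 7, 1, 1, 3].
Convergents (p_i = a_i*p_{i-1} + p_{i-2}, q_i = a_i*q_{i-1} + q_{i-2} with p_{-2}=0, p_{-1}=1, q_{-2}=1, q_{-1}=0), until the denominator exceeds 63:
  i=0: a_0=2, p_0 = 2*1 + 0 = 2, q_0 = 2*0 + 1 = 1.
  i=1: a_1=1, p_1 = 1*2 + 1 = 3, q_1 = 1*1 + 0 = 1.
  i=2: a_2=1, p_2 = 1*3 + 2 = 5, q_2 = 1*1 + 1 = 2.
  i=3: a_3=2, p_3 = 2*5 + 3 = 13, q_3 = 2*2 + 1 = 5.
  i=4: a_4=7, p_4 = 7*13 + 5 = 96, q_4 = 7*5 + 2 = 37.
  i=5: a_5=1, p_5 = 1*96 + 13 = 109, q_5 = 1*37 + 5 = 42.
  i=6: a_6=1, p_6 = 1*109 + 96 = 205, q_6 = 1*42 + 37 = 79.
q_6 = 79 > 63, so the last convergent with denominator <= 63 is p_5/q_5 = 109/42.
The closest fraction with denominator <= 63 is either p_5/q_5 or the intermediate fraction (k*p_5 + p_4)/(k*q_5 + q_4) with the largest k >= 1 whose denominator stays <= 63; these approach x as k grows, and every other convergent or intermediate fraction in range is farther away.
Largest k: floor((63 - q_4)/q_5) = floor((63 - 37)/42) = 0.
Since k = 0, no intermediate fraction beyond p_5/q_5 has denominator <= 63, so the convergent 109/42 is the closest (its error is |724*42 - 109*279|/(279*42) = 3/11718).

109/42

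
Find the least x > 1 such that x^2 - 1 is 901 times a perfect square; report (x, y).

First expand sqrt(901) as a continued fraction. With x_i = (sqrt(901) + m_i)/d_i and (m_0, d_0) = (0, 1): a_0 = floor(sqrt(901)) = 30, since 30^2 = 900 <= 901 < 961 = 31^2.
Iterate m_{i+1} = d_i*a_i - m_i, d_{i+1} = (901 - m_{i+1}^2)/d_i, a_{i+1} = floor((a_0 + m_{i+1})/d_{i+1}):
  m_1 = 1*30 - 0 = 30, d_1 = (901 - 30^2)/1 = 1/1 = 1, a_1 = floor((30 + 30)/1) = 60.
  m_2 = 1*60 - 30 = 30, d_2 = (901 - 30^2)/1 = 1/1 = 1: (m_2, d_2) = (m_1, d_1) = (30, 1), so from here the quotient a_1 repeats; the period length is 1.
So sqrt(901) = [30; (60)] with period length k = 1.
k is odd, so (p_{k-1}, q_{k-1}) only solves x^2 - 901y^2 = -1 and the fundamental solution of x^2 - 901y^2 = 1 is (p_{2k-1}, q_{2k-1}) = (p_1, q_1); compute convergents through index 1, running through the period twice.
Convergents (p_i = a_i*p_{i-1} + p_{i-2}, q_i = a_i*q_{i-1} + q_{i-2} with p_{-2}=0, p_{-1}=1, q_{-2}=1, q_{-1}=0):
  i=0: a_0=30, p_0 = 30*1 + 0 = 30, q_0 = 30*0 + 1 = 1.
  i=1: a_1=60, p_1 = 60*30 + 1 = 1801, q_1 = 60*1 + 0 = 60.
Indeed p_0^2 - 901*q_0^2 = 900 - 901 = -1, not +1.
Check: 1801^2 - 901*60^2 = 3243601 - 3243600 = 1, so (x, y) = (1801, 60) solves the equation, and by the theorem it is the least positive solution.

(x, y) = (1801, 60)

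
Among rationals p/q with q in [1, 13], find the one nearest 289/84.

Expand x = 289/84 as a continued fraction with the Euclidean algorithm:
  289 = 3*84 + 37, so a_0 = 3.
  84 = 2*37 + 10, so a_1 = 2.
  37 = 3*10 + 7, so a_2 = 3.
  10 = 1*7 + 3, so a_3 = 1.
  7 = 2*3 + 1, so a_4 = 2.
  3 = 3*1 + 0, so a_5 = 3.
so x = [3; 2, 3, 1, 2, 3].
Convergents (p_i = a_i*p_{i-1} + p_{i-2}, q_i = a_i*q_{i-1} + q_{i-2} with p_{-2}=0, p_{-1}=1, q_{-2}=1, q_{-1}=0), until the denominator exceeds 13:
  i=0: a_0=3, p_0 = 3*1 + 0 = 3, q_0 = 3*0 + 1 = 1.
  i=1: a_1=2, p_1 = 2*3 + 1 = 7, q_1 = 2*1 + 0 = 2.
  i=2: a_2=3, p_2 = 3*7 + 3 = 24, q_2 = 3*2 + 1 = 7.
  i=3: a_3=1, p_3 = 1*24 + 7 = 31, q_3 = 1*7 + 2 = 9.
  i=4: a_4=2, p_4 = 2*31 + 24 = 86, q_4 = 2*9 + 7 = 25.
q_4 = 25 > 13, so the last convergent with denominator <= 13 is p_3/q_3 = 31/9.
The closest fraction with denominator <= 13 is either p_3/q_3 or the intermediate fraction (k*p_3 + p_2)/(k*q_3 + q_2) with the largest k >= 1 whose denominator stays <= 13; these approach x as k grows, and every other convergent or intermediate fraction in range is farther away.
Largest k: floor((13 - q_2)/q_3) = floor((13 - 7)/9) = 0.
Since k = 0, no intermediate fraction beyond p_3/q_3 has denominator <= 13, so the convergent 31/9 is the closest (its error is |289*9 - 31*84|/(84*9) = 3/756).

31/9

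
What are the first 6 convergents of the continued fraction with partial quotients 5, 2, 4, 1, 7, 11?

Using the convergent recurrence p_i = a_i*p_{i-1} + p_{i-2}, q_i = a_i*q_{i-1} + q_{i-2} with p_{-2}=0, p_{-1}=1, q_{-2}=1, q_{-1}=0:
  i=0: a_0=5, p_0 = 5*1 + 0 = 5, q_0 = 5*0 + 1 = 1.
  i=1: a_1=2, p_1 = 2*5 + 1 = 11, q_1 = 2*1 + 0 = 2.
  i=2: a_2=4, p_2 = 4*11 + 5 = 49, q_2 = 4*2 + 1 = 9.
  i=3: a_3=1, p_3 = 1*49 + 11 = 60, q_3 = 1*9 + 2 = 11.
  i=4: a_4=7, p_4 = 7*60 + 49 = 469, q_4 = 7*11 + 9 = 86.
  i=5: a_5=11, p_5 = 11*469 + 60 = 5219, q_5 = 11*86 + 11 = 957.

5/1, 11/2, 49/9, 60/11, 469/86, 5219/957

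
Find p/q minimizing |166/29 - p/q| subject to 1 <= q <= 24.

103/18

Expand x = 166/29 as a continued fraction with the Euclidean algorithm:
  166 = 5*29 + 21, so a_0 = 5.
  29 = 1*21 + 8, so a_1 = 1.
  21 = 2*8 + 5, so a_2 = 2.
  8 = 1*5 + 3, so a_3 = 1.
  5 = 1*3 + 2, so a_4 = 1.
  3 = 1*2 + 1, so a_5 = 1.
  2 = 2*1 + 0, so a_6 = 2.
so x = [5; 1, 2, 1, 1, 1, 2].
Convergents (p_i = a_i*p_{i-1} + p_{i-2}, q_i = a_i*q_{i-1} + q_{i-2} with p_{-2}=0, p_{-1}=1, q_{-2}=1, q_{-1}=0), until the denominator exceeds 24:
  i=0: a_0=5, p_0 = 5*1 + 0 = 5, q_0 = 5*0 + 1 = 1.
  i=1: a_1=1, p_1 = 1*5 + 1 = 6, q_1 = 1*1 + 0 = 1.
  i=2: a_2=2, p_2 = 2*6 + 5 = 17, q_2 = 2*1 + 1 = 3.
  i=3: a_3=1, p_3 = 1*17 + 6 = 23, q_3 = 1*3 + 1 = 4.
  i=4: a_4=1, p_4 = 1*23 + 17 = 40, q_4 = 1*4 + 3 = 7.
  i=5: a_5=1, p_5 = 1*40 + 23 = 63, q_5 = 1*7 + 4 = 11.
  i=6: a_6=2, p_6 = 2*63 + 40 = 166, q_6 = 2*11 + 7 = 29.
q_6 = 29 > 24, so the last convergent with denominator <= 24 is p_5/q_5 = 63/11.
The closest fraction with denominator <= 24 is either p_5/q_5 or the intermediate fraction (k*p_5 + p_4)/(k*q_5 + q_4) with the largest k >= 1 whose denominator stays <= 24; these approach x as k grows, and every other convergent or intermediate fraction in range is farther away.
Largest k: floor((24 - q_4)/q_5) = floor((24 - 7)/11) = 1.
That gives (1*63 + 40)/(1*11 + 7) = 103/18.
Compare the errors: |x - 63/11| = |166*11 - 63*29|/(29*11) = 1/319, and |x - 103/18| = |166*18 - 103*29|/(29*18) = 1/522.
Cross-multiplying, 1*319 = 319 < 522 = 1*522, so 1/522 is smaller: the intermediate fraction 103/18 is closer to x than 63/11.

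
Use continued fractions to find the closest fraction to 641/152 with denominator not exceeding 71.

97/23

Expand x = 641/152 as a continued fraction with the Euclidean algorithm:
  641 = 4*152 + 33, so a_0 = 4.
  152 = 4*33 + 20, so a_1 = 4.
  33 = 1*20 + 13, so a_2 = 1.
  20 = 1*13 + 7, so a_3 = 1.
  13 = 1*7 + 6, so a_4 = 1.
  7 = 1*6 + 1, so a_5 = 1.
  6 = 6*1 + 0, so a_6 = 6.
so x = [4; 4, 1, 1, 1, 1, 6].
Convergents (p_i = a_i*p_{i-1} + p_{i-2}, q_i = a_i*q_{i-1} + q_{i-2} with p_{-2}=0, p_{-1}=1, q_{-2}=1, q_{-1}=0), until the denominator exceeds 71:
  i=0: a_0=4, p_0 = 4*1 + 0 = 4, q_0 = 4*0 + 1 = 1.
  i=1: a_1=4, p_1 = 4*4 + 1 = 17, q_1 = 4*1 + 0 = 4.
  i=2: a_2=1, p_2 = 1*17 + 4 = 21, q_2 = 1*4 + 1 = 5.
  i=3: a_3=1, p_3 = 1*21 + 17 = 38, q_3 = 1*5 + 4 = 9.
  i=4: a_4=1, p_4 = 1*38 + 21 = 59, q_4 = 1*9 + 5 = 14.
  i=5: a_5=1, p_5 = 1*59 + 38 = 97, q_5 = 1*14 + 9 = 23.
  i=6: a_6=6, p_6 = 6*97 + 59 = 641, q_6 = 6*23 + 14 = 152.
q_6 = 152 > 71, so the last convergent with denominator <= 71 is p_5/q_5 = 97/23.
The closest fraction with denominator <= 71 is either p_5/q_5 or the intermediate fraction (k*p_5 + p_4)/(k*q_5 + q_4) with the largest k >= 1 whose denominator stays <= 71; these approach x as k grows, and every other convergent or intermediate fraction in range is farther away.
Largest k: floor((71 - q_4)/q_5) = floor((71 - 14)/23) = 2.
That gives (2*97 + 59)/(2*23 + 14) = 253/60.
Compare the errors: |x - 97/23| = |641*23 - 97*152|/(152*23) = 1/3496, and |x - 253/60| = |641*60 - 253*152|/(152*60) = 4/9120.
Cross-multiplying, 1*9120 = 9120 < 13984 = 4*3496, so 1/3496 is smaller: the convergent 97/23 is closer to x than 253/60.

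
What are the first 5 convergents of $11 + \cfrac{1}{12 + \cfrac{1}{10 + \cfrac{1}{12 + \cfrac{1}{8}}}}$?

Using the convergent recurrence p_i = a_i*p_{i-1} + p_{i-2}, q_i = a_i*q_{i-1} + q_{i-2} with p_{-2}=0, p_{-1}=1, q_{-2}=1, q_{-1}=0:
  i=0: a_0=11, p_0 = 11*1 + 0 = 11, q_0 = 11*0 + 1 = 1.
  i=1: a_1=12, p_1 = 12*11 + 1 = 133, q_1 = 12*1 + 0 = 12.
  i=2: a_2=10, p_2 = 10*133 + 11 = 1341, q_2 = 10*12 + 1 = 121.
  i=3: a_3=12, p_3 = 12*1341 + 133 = 16225, q_3 = 12*121 + 12 = 1464.
  i=4: a_4=8, p_4 = 8*16225 + 1341 = 131141, q_4 = 8*1464 + 121 = 11833.

11/1, 133/12, 1341/121, 16225/1464, 131141/11833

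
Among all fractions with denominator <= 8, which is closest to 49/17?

23/8

Expand x = 49/17 as a continued fraction with the Euclidean algorithm:
  49 = 2*17 + 15, so a_0 = 2.
  17 = 1*15 + 2, so a_1 = 1.
  15 = 7*2 + 1, so a_2 = 7.
  2 = 2*1 + 0, so a_3 = 2.
so x = [2; 1, 7, 2].
Convergents (p_i = a_i*p_{i-1} + p_{i-2}, q_i = a_i*q_{i-1} + q_{i-2} with p_{-2}=0, p_{-1}=1, q_{-2}=1, q_{-1}=0), until the denominator exceeds 8:
  i=0: a_0=2, p_0 = 2*1 + 0 = 2, q_0 = 2*0 + 1 = 1.
  i=1: a_1=1, p_1 = 1*2 + 1 = 3, q_1 = 1*1 + 0 = 1.
  i=2: a_2=7, p_2 = 7*3 + 2 = 23, q_2 = 7*1 + 1 = 8.
  i=3: a_3=2, p_3 = 2*23 + 3 = 49, q_3 = 2*8 + 1 = 17.
q_3 = 17 > 8, so the last convergent with denominator <= 8 is p_2/q_2 = 23/8.
The closest fraction with denominator <= 8 is either p_2/q_2 or the intermediate fraction (k*p_2 + p_1)/(k*q_2 + q_1) with the largest k >= 1 whose denominator stays <= 8; these approach x as k grows, and every other convergent or intermediate fraction in range is farther away.
Largest k: floor((8 - q_1)/q_2) = floor((8 - 1)/8) = 0.
Since k = 0, no intermediate fraction beyond p_2/q_2 has denominator <= 8, so the convergent 23/8 is the closest (its error is |49*8 - 23*17|/(17*8) = 1/136).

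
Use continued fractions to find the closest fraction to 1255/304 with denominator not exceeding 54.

Expand x = 1255/304 as a continued fraction with the Euclidean algorithm:
  1255 = 4*304 + 39, so a_0 = 4.
  304 = 7*39 + 31, so a_1 = 7.
  39 = 1*31 + 8, so a_2 = 1.
  31 = 3*8 + 7, so a_3 = 3.
  8 = 1*7 + 1, so a_4 = 1.
  7 = 7*1 + 0, so a_5 = 7.
so x = [4; 7, 1, 3, 1, 7].
Convergents (p_i = a_i*p_{i-1} + p_{i-2}, q_i = a_i*q_{i-1} + q_{i-2} with p_{-2}=0, p_{-1}=1, q_{-2}=1, q_{-1}=0), until the denominator exceeds 54:
  i=0: a_0=4, p_0 = 4*1 + 0 = 4, q_0 = 4*0 + 1 = 1.
  i=1: a_1=7, p_1 = 7*4 + 1 = 29, q_1 = 7*1 + 0 = 7.
  i=2: a_2=1, p_2 = 1*29 + 4 = 33, q_2 = 1*7 + 1 = 8.
  i=3: a_3=3, p_3 = 3*33 + 29 = 128, q_3 = 3*8 + 7 = 31.
  i=4: a_4=1, p_4 = 1*128 + 33 = 161, q_4 = 1*31 + 8 = 39.
  i=5: a_5=7, p_5 = 7*161 + 128 = 1255, q_5 = 7*39 + 31 = 304.
q_5 = 304 > 54, so the last convergent with denominator <= 54 is p_4/q_4 = 161/39.
The closest fraction with denominator <= 54 is either p_4/q_4 or the intermediate fraction (k*p_4 + p_3)/(k*q_4 + q_3) with the largest k >= 1 whose denominator stays <= 54; these approach x as k grows, and every other convergent or intermediate fraction in range is farther away.
Largest k: floor((54 - q_3)/q_4) = floor((54 - 31)/39) = 0.
Since k = 0, no intermediate fraction beyond p_4/q_4 has denominator <= 54, so the convergent 161/39 is the closest (its error is |1255*39 - 161*304|/(304*39) = 1/11856).

161/39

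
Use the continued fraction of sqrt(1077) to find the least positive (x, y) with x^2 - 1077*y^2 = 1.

(x, y) = (23522399, 716760)

First expand sqrt(1077) as a continued fraction. With x_i = (sqrt(1077) + m_i)/d_i and (m_0, d_0) = (0, 1): a_0 = floor(sqrt(1077)) = 32, since 32^2 = 1024 <= 1077 < 1089 = 33^2.
Iterate m_{i+1} = d_i*a_i - m_i, d_{i+1} = (1077 - m_{i+1}^2)/d_i, a_{i+1} = floor((a_0 + m_{i+1})/d_{i+1}):
  m_1 = 1*32 - 0 = 32, d_1 = (1077 - 32^2)/1 = 53/1 = 53, a_1 = floor((32 + 32)/53) = 1.
  m_2 = 53*1 - 32 = 21, d_2 = (1077 - 21^2)/53 = 636/53 = 12, a_2 = floor((32 + 21)/12) = 4.
  m_3 = 12*4 - 21 = 27, d_3 = (1077 - 27^2)/12 = 348/12 = 29, a_3 = floor((32 + 27)/29) = 2.
  m_4 = 29*2 - 27 = 31, d_4 = (1077 - 31^2)/29 = 116/29 = 4, a_4 = floor((32 + 31)/4) = 15.
  m_5 = 4*15 - 31 = 29, d_5 = (1077 - 29^2)/4 = 236/4 = 59, a_5 = floor((32 + 29)/59) = 1.
  m_6 = 59*1 - 29 = 30, d_6 = (1077 - 30^2)/59 = 177/59 = 3, a_6 = floor((32 + 30)/3) = 20.
  m_7 = 3*20 - 30 = 30, d_7 = (1077 - 30^2)/3 = 177/3 = 59, a_7 = floor((32 + 30)/59) = 1.
  m_8 = 59*1 - 30 = 29, d_8 = (1077 - 29^2)/59 = 236/59 = 4, a_8 = floor((32 + 29)/4) = 15.
  m_9 = 4*15 - 29 = 31, d_9 = (1077 - 31^2)/4 = 116/4 = 29, a_9 = floor((32 + 31)/29) = 2.
  m_10 = 29*2 - 31 = 27, d_10 = (1077 - 27^2)/29 = 348/29 = 12, a_10 = floor((32 + 27)/12) = 4.
  m_11 = 12*4 - 27 = 21, d_11 = (1077 - 21^2)/12 = 636/12 = 53, a_11 = floor((32 + 21)/53) = 1.
  m_12 = 53*1 - 21 = 32, d_12 = (1077 - 32^2)/53 = 53/53 = 1, a_12 = floor((32 + 32)/1) = 64.
  m_13 = 1*64 - 32 = 32, d_13 = (1077 - 32^2)/1 = 53/1 = 53: (m_13, d_13) = (m_1, d_1) = (32, 53), so from here the quotients repeat a_1, ..., a_12; the period length is 12.
So sqrt(1077) = [32; (1, 4, 2, 15, 1, 20, 1, 15, 2, 4, 1, 64)] with period length k = 12.
k is even, so the fundamental solution of x^2 - 1077y^2 = 1 is (p_{k-1}, q_{k-1}) = (p_11, q_11); compute convergents through index 11.
Convergents (p_i = a_i*p_{i-1} + p_{i-2}, q_i = a_i*q_{i-1} + q_{i-2} with p_{-2}=0, p_{-1}=1, q_{-2}=1, q_{-1}=0):
  i=0: a_0=32, p_0 = 32*1 + 0 = 32, q_0 = 32*0 + 1 = 1.
  i=1: a_1=1, p_1 = 1*32 + 1 = 33, q_1 = 1*1 + 0 = 1.
  i=2: a_2=4, p_2 = 4*33 + 32 = 164, q_2 = 4*1 + 1 = 5.
  i=3: a_3=2, p_3 = 2*164 + 33 = 361, q_3 = 2*5 + 1 = 11.
  i=4: a_4=15, p_4 = 15*361 + 164 = 5579, q_4 = 15*11 + 5 = 170.
  i=5: a_5=1, p_5 = 1*5579 + 361 = 5940, q_5 = 1*170 + 11 = 181.
  i=6: a_6=20, p_6 = 20*5940 + 5579 = 124379, q_6 = 20*181 + 170 = 3790.
  i=7: a_7=1, p_7 = 1*124379 + 5940 = 130319, q_7 = 1*3790 + 181 = 3971.
  i=8: a_8=15, p_8 = 15*130319 + 124379 = 2079164, q_8 = 15*3971 + 3790 = 63355.
  i=9: a_9=2, p_9 = 2*2079164 + 130319 = 4288647, q_9 = 2*63355 + 3971 = 130681.
  i=10: a_10=4, p_10 = 4*4288647 + 2079164 = 19233752, q_10 = 4*130681 + 63355 = 586079.
  i=11: a_11=1, p_11 = 1*19233752 + 4288647 = 23522399, q_11 = 1*586079 + 130681 = 716760.
Check: 23522399^2 - 1077*716760^2 = 553303254715201 - 553303254715200 = 1, so (x, y) = (23522399, 716760) solves the equation, and by the theorem it is the least positive solution.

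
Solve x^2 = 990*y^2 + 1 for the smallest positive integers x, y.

First expand sqrt(990) as a continued fraction. With x_i = (sqrt(990) + m_i)/d_i and (m_0, d_0) = (0, 1): a_0 = floor(sqrt(990)) = 31, since 31^2 = 961 <= 990 < 1024 = 32^2.
Iterate m_{i+1} = d_i*a_i - m_i, d_{i+1} = (990 - m_{i+1}^2)/d_i, a_{i+1} = floor((a_0 + m_{i+1})/d_{i+1}):
  m_1 = 1*31 - 0 = 31, d_1 = (990 - 31^2)/1 = 29/1 = 29, a_1 = floor((31 + 31)/29) = 2.
  m_2 = 29*2 - 31 = 27, d_2 = (990 - 27^2)/29 = 261/29 = 9, a_2 = floor((31 + 27)/9) = 6.
  m_3 = 9*6 - 27 = 27, d_3 = (990 - 27^2)/9 = 261/9 = 29, a_3 = floor((31 + 27)/29) = 2.
  m_4 = 29*2 - 27 = 31, d_4 = (990 - 31^2)/29 = 29/29 = 1, a_4 = floor((31 + 31)/1) = 62.
  m_5 = 1*62 - 31 = 31, d_5 = (990 - 31^2)/1 = 29/1 = 29: (m_5, d_5) = (m_1, d_1) = (31, 29), so from here the quotients repeat a_1, ..., a_4; the period length is 4.
So sqrt(990) = [31; (2, 6, 2, 62)] with period length k = 4.
k is even, so the fundamental solution of x^2 - 990y^2 = 1 is (p_{k-1}, q_{k-1}) = (p_3, q_3); compute convergents through index 3.
Convergents (p_i = a_i*p_{i-1} + p_{i-2}, q_i = a_i*q_{i-1} + q_{i-2} with p_{-2}=0, p_{-1}=1, q_{-2}=1, q_{-1}=0):
  i=0: a_0=31, p_0 = 31*1 + 0 = 31, q_0 = 31*0 + 1 = 1.
  i=1: a_1=2, p_1 = 2*31 + 1 = 63, q_1 = 2*1 + 0 = 2.
  i=2: a_2=6, p_2 = 6*63 + 31 = 409, q_2 = 6*2 + 1 = 13.
  i=3: a_3=2, p_3 = 2*409 + 63 = 881, q_3 = 2*13 + 2 = 28.
Check: 881^2 - 990*28^2 = 776161 - 776160 = 1, so (x, y) = (881, 28) solves the equation, and by the theorem it is the least positive solution.

(x, y) = (881, 28)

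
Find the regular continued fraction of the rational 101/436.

Run the Euclidean algorithm on 101 and 436; the successive quotients are the partial quotients a_0, a_1, ... (each step inverts the fractional part left over by the previous one):
  101 = 0*436 + 101, so a_0 = 0.
  436 = 4*101 + 32, so a_1 = 4.
  101 = 3*32 + 5, so a_2 = 3.
  32 = 6*5 + 2, so a_3 = 6.
  5 = 2*2 + 1, so a_4 = 2.
  2 = 2*1 + 0, so a_5 = 2.
The remainder reaches 0 after 6 divisions, so the expansion has 6 partial quotients, read off in order.

[0; 4, 3, 6, 2, 2]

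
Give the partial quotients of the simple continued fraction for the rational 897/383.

Run the Euclidean algorithm on 897 and 383; the successive quotients are the partial quotients a_0, a_1, ... (each step inverts the fractional part left over by the previous one):
  897 = 2*383 + 131, so a_0 = 2.
  383 = 2*131 + 121, so a_1 = 2.
  131 = 1*121 + 10, so a_2 = 1.
  121 = 12*10 + 1, so a_3 = 12.
  10 = 10*1 + 0, so a_4 = 10.
The remainder reaches 0 after 5 divisions, so the expansion has 5 partial quotients, read off in order.

[2; 2, 1, 12, 10]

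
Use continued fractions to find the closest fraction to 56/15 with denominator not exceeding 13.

Expand x = 56/15 as a continued fraction with the Euclidean algorithm:
  56 = 3*15 + 11, so a_0 = 3.
  15 = 1*11 + 4, so a_1 = 1.
  11 = 2*4 + 3, so a_2 = 2.
  4 = 1*3 + 1, so a_3 = 1.
  3 = 3*1 + 0, so a_4 = 3.
so x = [3; 1, 2, 1, 3].
Convergents (p_i = a_i*p_{i-1} + p_{i-2}, q_i = a_i*q_{i-1} + q_{i-2} with p_{-2}=0, p_{-1}=1, q_{-2}=1, q_{-1}=0), until the denominator exceeds 13:
  i=0: a_0=3, p_0 = 3*1 + 0 = 3, q_0 = 3*0 + 1 = 1.
  i=1: a_1=1, p_1 = 1*3 + 1 = 4, q_1 = 1*1 + 0 = 1.
  i=2: a_2=2, p_2 = 2*4 + 3 = 11, q_2 = 2*1 + 1 = 3.
  i=3: a_3=1, p_3 = 1*11 + 4 = 15, q_3 = 1*3 + 1 = 4.
  i=4: a_4=3, p_4 = 3*15 + 11 = 56, q_4 = 3*4 + 3 = 15.
q_4 = 15 > 13, so the last convergent with denominator <= 13 is p_3/q_3 = 15/4.
The closest fraction with denominator <= 13 is either p_3/q_3 or the intermediate fraction (k*p_3 + p_2)/(k*q_3 + q_2) with the largest k >= 1 whose denominator stays <= 13; these approach x as k grows, and every other convergent or intermediate fraction in range is farther away.
Largest k: floor((13 - q_2)/q_3) = floor((13 - 3)/4) = 2.
That gives (2*15 + 11)/(2*4 + 3) = 41/11.
Compare the errors: |x - 15/4| = |56*4 - 15*15|/(15*4) = 1/60, and |x - 41/11| = |56*11 - 41*15|/(15*11) = 1/165.
Cross-multiplying, 1*60 = 60 < 165 = 1*165, so 1/165 is smaller: the intermediate fraction 41/11 is closer to x than 15/4.

41/11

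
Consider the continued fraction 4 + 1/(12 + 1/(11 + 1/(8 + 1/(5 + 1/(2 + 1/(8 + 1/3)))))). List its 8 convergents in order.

Using the convergent recurrence p_i = a_i*p_{i-1} + p_{i-2}, q_i = a_i*q_{i-1} + q_{i-2} with p_{-2}=0, p_{-1}=1, q_{-2}=1, q_{-1}=0:
  i=0: a_0=4, p_0 = 4*1 + 0 = 4, q_0 = 4*0 + 1 = 1.
  i=1: a_1=12, p_1 = 12*4 + 1 = 49, q_1 = 12*1 + 0 = 12.
  i=2: a_2=11, p_2 = 11*49 + 4 = 543, q_2 = 11*12 + 1 = 133.
  i=3: a_3=8, p_3 = 8*543 + 49 = 4393, q_3 = 8*133 + 12 = 1076.
  i=4: a_4=5, p_4 = 5*4393 + 543 = 22508, q_4 = 5*1076 + 133 = 5513.
  i=5: a_5=2, p_5 = 2*22508 + 4393 = 49409, q_5 = 2*5513 + 1076 = 12102.
  i=6: a_6=8, p_6 = 8*49409 + 22508 = 417780, q_6 = 8*12102 + 5513 = 102329.
  i=7: a_7=3, p_7 = 3*417780 + 49409 = 1302749, q_7 = 3*102329 + 12102 = 319089.

4/1, 49/12, 543/133, 4393/1076, 22508/5513, 49409/12102, 417780/102329, 1302749/319089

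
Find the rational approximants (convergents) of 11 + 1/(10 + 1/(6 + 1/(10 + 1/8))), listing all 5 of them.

Using the convergent recurrence p_i = a_i*p_{i-1} + p_{i-2}, q_i = a_i*q_{i-1} + q_{i-2} with p_{-2}=0, p_{-1}=1, q_{-2}=1, q_{-1}=0:
  i=0: a_0=11, p_0 = 11*1 + 0 = 11, q_0 = 11*0 + 1 = 1.
  i=1: a_1=10, p_1 = 10*11 + 1 = 111, q_1 = 10*1 + 0 = 10.
  i=2: a_2=6, p_2 = 6*111 + 11 = 677, q_2 = 6*10 + 1 = 61.
  i=3: a_3=10, p_3 = 10*677 + 111 = 6881, q_3 = 10*61 + 10 = 620.
  i=4: a_4=8, p_4 = 8*6881 + 677 = 55725, q_4 = 8*620 + 61 = 5021.

11/1, 111/10, 677/61, 6881/620, 55725/5021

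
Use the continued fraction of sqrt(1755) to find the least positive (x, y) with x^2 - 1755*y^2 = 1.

(x, y) = (10934, 261)

First expand sqrt(1755) as a continued fraction. With x_i = (sqrt(1755) + m_i)/d_i and (m_0, d_0) = (0, 1): a_0 = floor(sqrt(1755)) = 41, since 41^2 = 1681 <= 1755 < 1764 = 42^2.
Iterate m_{i+1} = d_i*a_i - m_i, d_{i+1} = (1755 - m_{i+1}^2)/d_i, a_{i+1} = floor((a_0 + m_{i+1})/d_{i+1}):
  m_1 = 1*41 - 0 = 41, d_1 = (1755 - 41^2)/1 = 74/1 = 74, a_1 = floor((41 + 41)/74) = 1.
  m_2 = 74*1 - 41 = 33, d_2 = (1755 - 33^2)/74 = 666/74 = 9, a_2 = floor((41 + 33)/9) = 8.
  m_3 = 9*8 - 33 = 39, d_3 = (1755 - 39^2)/9 = 234/9 = 26, a_3 = floor((41 + 39)/26) = 3.
  m_4 = 26*3 - 39 = 39, d_4 = (1755 - 39^2)/26 = 234/26 = 9, a_4 = floor((41 + 39)/9) = 8.
  m_5 = 9*8 - 39 = 33, d_5 = (1755 - 33^2)/9 = 666/9 = 74, a_5 = floor((41 + 33)/74) = 1.
  m_6 = 74*1 - 33 = 41, d_6 = (1755 - 41^2)/74 = 74/74 = 1, a_6 = floor((41 + 41)/1) = 82.
  m_7 = 1*82 - 41 = 41, d_7 = (1755 - 41^2)/1 = 74/1 = 74: (m_7, d_7) = (m_1, d_1) = (41, 74), so from here the quotients repeat a_1, ..., a_6; the period length is 6.
So sqrt(1755) = [41; (1, 8, 3, 8, 1, 82)] with period length k = 6.
k is even, so the fundamental solution of x^2 - 1755y^2 = 1 is (p_{k-1}, q_{k-1}) = (p_5, q_5); compute convergents through index 5.
Convergents (p_i = a_i*p_{i-1} + p_{i-2}, q_i = a_i*q_{i-1} + q_{i-2} with p_{-2}=0, p_{-1}=1, q_{-2}=1, q_{-1}=0):
  i=0: a_0=41, p_0 = 41*1 + 0 = 41, q_0 = 41*0 + 1 = 1.
  i=1: a_1=1, p_1 = 1*41 + 1 = 42, q_1 = 1*1 + 0 = 1.
  i=2: a_2=8, p_2 = 8*42 + 41 = 377, q_2 = 8*1 + 1 = 9.
  i=3: a_3=3, p_3 = 3*377 + 42 = 1173, q_3 = 3*9 + 1 = 28.
  i=4: a_4=8, p_4 = 8*1173 + 377 = 9761, q_4 = 8*28 + 9 = 233.
  i=5: a_5=1, p_5 = 1*9761 + 1173 = 10934, q_5 = 1*233 + 28 = 261.
Check: 10934^2 - 1755*261^2 = 119552356 - 119552355 = 1, so (x, y) = (10934, 261) solves the equation, and by the theorem it is the least positive solution.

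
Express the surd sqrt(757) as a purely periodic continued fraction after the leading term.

[27; (1, 1, 17, 1, 5, 5, 1, 17, 1, 1, 54)]

Write x_i = (sqrt(757) + m_i)/d_i with (m_0, d_0) = (0, 1). a_0 = floor(sqrt(757)) = 27, since 27^2 = 729 <= 757 < 784 = 28^2.
Iterate m_{i+1} = d_i*a_i - m_i, d_{i+1} = (757 - m_{i+1}^2)/d_i, a_{i+1} = floor((a_0 + m_{i+1})/d_{i+1}):
  m_1 = 1*27 - 0 = 27, d_1 = (757 - 27^2)/1 = 28/1 = 28, a_1 = floor((27 + 27)/28) = 1.
  m_2 = 28*1 - 27 = 1, d_2 = (757 - 1^2)/28 = 756/28 = 27, a_2 = floor((27 + 1)/27) = 1.
  m_3 = 27*1 - 1 = 26, d_3 = (757 - 26^2)/27 = 81/27 = 3, a_3 = floor((27 + 26)/3) = 17.
  m_4 = 3*17 - 26 = 25, d_4 = (757 - 25^2)/3 = 132/3 = 44, a_4 = floor((27 + 25)/44) = 1.
  m_5 = 44*1 - 25 = 19, d_5 = (757 - 19^2)/44 = 396/44 = 9, a_5 = floor((27 + 19)/9) = 5.
  m_6 = 9*5 - 19 = 26, d_6 = (757 - 26^2)/9 = 81/9 = 9, a_6 = floor((27 + 26)/9) = 5.
  m_7 = 9*5 - 26 = 19, d_7 = (757 - 19^2)/9 = 396/9 = 44, a_7 = floor((27 + 19)/44) = 1.
  m_8 = 44*1 - 19 = 25, d_8 = (757 - 25^2)/44 = 132/44 = 3, a_8 = floor((27 + 25)/3) = 17.
  m_9 = 3*17 - 25 = 26, d_9 = (757 - 26^2)/3 = 81/3 = 27, a_9 = floor((27 + 26)/27) = 1.
  m_10 = 27*1 - 26 = 1, d_10 = (757 - 1^2)/27 = 756/27 = 28, a_10 = floor((27 + 1)/28) = 1.
  m_11 = 28*1 - 1 = 27, d_11 = (757 - 27^2)/28 = 28/28 = 1, a_11 = floor((27 + 27)/1) = 54.
  m_12 = 1*54 - 27 = 27, d_12 = (757 - 27^2)/1 = 28/1 = 28: (m_12, d_12) = (m_1, d_1) = (27, 28), so from here the quotients repeat a_1, ..., a_11; the period length is 11.
Hence the expansion of sqrt(757) is a_0 = 27 followed by the repeating block 1, 1, 17, 1, 5, 5, 1, 17, 1, 1, 54 (period 11).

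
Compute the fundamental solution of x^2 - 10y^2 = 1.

(x, y) = (19, 6)

First expand sqrt(10) as a continued fraction. With x_i = (sqrt(10) + m_i)/d_i and (m_0, d_0) = (0, 1): a_0 = floor(sqrt(10)) = 3, since 3^2 = 9 <= 10 < 16 = 4^2.
Iterate m_{i+1} = d_i*a_i - m_i, d_{i+1} = (10 - m_{i+1}^2)/d_i, a_{i+1} = floor((a_0 + m_{i+1})/d_{i+1}):
  m_1 = 1*3 - 0 = 3, d_1 = (10 - 3^2)/1 = 1/1 = 1, a_1 = floor((3 + 3)/1) = 6.
  m_2 = 1*6 - 3 = 3, d_2 = (10 - 3^2)/1 = 1/1 = 1: (m_2, d_2) = (m_1, d_1) = (3, 1), so from here the quotient a_1 repeats; the period length is 1.
So sqrt(10) = [3; (6)] with period length k = 1.
k is odd, so (p_{k-1}, q_{k-1}) only solves x^2 - 10y^2 = -1 and the fundamental solution of x^2 - 10y^2 = 1 is (p_{2k-1}, q_{2k-1}) = (p_1, q_1); compute convergents through index 1, running through the period twice.
Convergents (p_i = a_i*p_{i-1} + p_{i-2}, q_i = a_i*q_{i-1} + q_{i-2} with p_{-2}=0, p_{-1}=1, q_{-2}=1, q_{-1}=0):
  i=0: a_0=3, p_0 = 3*1 + 0 = 3, q_0 = 3*0 + 1 = 1.
  i=1: a_1=6, p_1 = 6*3 + 1 = 19, q_1 = 6*1 + 0 = 6.
Indeed p_0^2 - 10*q_0^2 = 9 - 10 = -1, not +1.
Check: 19^2 - 10*6^2 = 361 - 360 = 1, so (x, y) = (19, 6) solves the equation, and by the theorem it is the least positive solution.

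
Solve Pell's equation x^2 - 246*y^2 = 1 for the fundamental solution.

(x, y) = (88805, 5662)

First expand sqrt(246) as a continued fraction. With x_i = (sqrt(246) + m_i)/d_i and (m_0, d_0) = (0, 1): a_0 = floor(sqrt(246)) = 15, since 15^2 = 225 <= 246 < 256 = 16^2.
Iterate m_{i+1} = d_i*a_i - m_i, d_{i+1} = (246 - m_{i+1}^2)/d_i, a_{i+1} = floor((a_0 + m_{i+1})/d_{i+1}):
  m_1 = 1*15 - 0 = 15, d_1 = (246 - 15^2)/1 = 21/1 = 21, a_1 = floor((15 + 15)/21) = 1.
  m_2 = 21*1 - 15 = 6, d_2 = (246 - 6^2)/21 = 210/21 = 10, a_2 = floor((15 + 6)/10) = 2.
  m_3 = 10*2 - 6 = 14, d_3 = (246 - 14^2)/10 = 50/10 = 5, a_3 = floor((15 + 14)/5) = 5.
  m_4 = 5*5 - 14 = 11, d_4 = (246 - 11^2)/5 = 125/5 = 25, a_4 = floor((15 + 11)/25) = 1.
  m_5 = 25*1 - 11 = 14, d_5 = (246 - 14^2)/25 = 50/25 = 2, a_5 = floor((15 + 14)/2) = 14.
  m_6 = 2*14 - 14 = 14, d_6 = (246 - 14^2)/2 = 50/2 = 25, a_6 = floor((15 + 14)/25) = 1.
  m_7 = 25*1 - 14 = 11, d_7 = (246 - 11^2)/25 = 125/25 = 5, a_7 = floor((15 + 11)/5) = 5.
  m_8 = 5*5 - 11 = 14, d_8 = (246 - 14^2)/5 = 50/5 = 10, a_8 = floor((15 + 14)/10) = 2.
  m_9 = 10*2 - 14 = 6, d_9 = (246 - 6^2)/10 = 210/10 = 21, a_9 = floor((15 + 6)/21) = 1.
  m_10 = 21*1 - 6 = 15, d_10 = (246 - 15^2)/21 = 21/21 = 1, a_10 = floor((15 + 15)/1) = 30.
  m_11 = 1*30 - 15 = 15, d_11 = (246 - 15^2)/1 = 21/1 = 21: (m_11, d_11) = (m_1, d_1) = (15, 21), so from here the quotients repeat a_1, ..., a_10; the period length is 10.
So sqrt(246) = [15; (1, 2, 5, 1, 14, 1, 5, 2, 1, 30)] with period length k = 10.
k is even, so the fundamental solution of x^2 - 246y^2 = 1 is (p_{k-1}, q_{k-1}) = (p_9, q_9); compute convergents through index 9.
Convergents (p_i = a_i*p_{i-1} + p_{i-2}, q_i = a_i*q_{i-1} + q_{i-2} with p_{-2}=0, p_{-1}=1, q_{-2}=1, q_{-1}=0):
  i=0: a_0=15, p_0 = 15*1 + 0 = 15, q_0 = 15*0 + 1 = 1.
  i=1: a_1=1, p_1 = 1*15 + 1 = 16, q_1 = 1*1 + 0 = 1.
  i=2: a_2=2, p_2 = 2*16 + 15 = 47, q_2 = 2*1 + 1 = 3.
  i=3: a_3=5, p_3 = 5*47 + 16 = 251, q_3 = 5*3 + 1 = 16.
  i=4: a_4=1, p_4 = 1*251 + 47 = 298, q_4 = 1*16 + 3 = 19.
  i=5: a_5=14, p_5 = 14*298 + 251 = 4423, q_5 = 14*19 + 16 = 282.
  i=6: a_6=1, p_6 = 1*4423 + 298 = 4721, q_6 = 1*282 + 19 = 301.
  i=7: a_7=5, p_7 = 5*4721 + 4423 = 28028, q_7 = 5*301 + 282 = 1787.
  i=8: a_8=2, p_8 = 2*28028 + 4721 = 60777, q_8 = 2*1787 + 301 = 3875.
  i=9: a_9=1, p_9 = 1*60777 + 28028 = 88805, q_9 = 1*3875 + 1787 = 5662.
Check: 88805^2 - 246*5662^2 = 7886328025 - 7886328024 = 1, so (x, y) = (88805, 5662) solves the equation, and by the theorem it is the least positive solution.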